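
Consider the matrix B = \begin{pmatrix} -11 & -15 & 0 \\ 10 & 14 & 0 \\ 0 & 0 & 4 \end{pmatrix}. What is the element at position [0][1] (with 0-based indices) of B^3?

Characteristic polynomial: r^3 - 7r^2 + 8r + 16 = (r - 4)^2(r + 1), so the eigenvalues are -1, 4, 4.
r=4: eigenvector (0, 0, 1).
r=4: eigenvector (-1, 1, 0).
r=-1: eigenvector (3, -2, 0).
P = [[0, -1, 3], [0, 1, -2], [1, 0, 0]], D = diag(4, 4, -1), P⁻¹ = [[0, 0, 1], [2, 3, 0], [1, 1, 0]].
B³ = P·diag(64, 64, -1)·P⁻¹ = [[-131, -195, 0], [130, 194, 0], [0, 0, 64]].
The requested entry is -195.

-195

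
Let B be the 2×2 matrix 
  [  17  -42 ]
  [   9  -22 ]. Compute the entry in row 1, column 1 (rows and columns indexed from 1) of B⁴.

Characteristic polynomial: r^2 + 5r + 4 = (r + 1)(r + 4), so the eigenvalues are -4, -1.
r=-4: eigenvector (2, 1).
r=-1: eigenvector (7, 3).
P = [[2, 7], [1, 3]], D = diag(-4, -1), P⁻¹ = [[-3, 7], [1, -2]].
B⁴ = P·diag(256, 1)·P⁻¹ = [[-1529, 3570], [-765, 1786]].
The requested entry is -1529.

-1529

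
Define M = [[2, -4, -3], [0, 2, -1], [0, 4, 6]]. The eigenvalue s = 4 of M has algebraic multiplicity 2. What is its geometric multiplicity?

M − 4I = [[-2, -4, -3], [0, -2, -1], [0, 4, 2]].
This matrix has rank 2, so its null space has dimension 3 − 2 = 1.

1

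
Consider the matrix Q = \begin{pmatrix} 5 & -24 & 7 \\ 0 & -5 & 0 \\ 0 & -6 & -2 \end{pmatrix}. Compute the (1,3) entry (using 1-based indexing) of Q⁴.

609

Characteristic polynomial: r^3 + 2r^2 - 25r - 50 = (r - 5)(r + 2)(r + 5), so the eigenvalues are -5, -2, 5.
r=5: eigenvector (1, 0, 0).
r=-5: eigenvector (1, 1, 2).
r=-2: eigenvector (-1, 0, 1).
P = [[1, 1, -1], [0, 1, 0], [0, 2, 1]], D = diag(5, -5, -2), P⁻¹ = [[1, -3, 1], [0, 1, 0], [0, -2, 1]].
Q⁴ = P·diag(625, 625, 16)·P⁻¹ = [[625, -1218, 609], [0, 625, 0], [0, 1218, 16]].
The requested entry is 609.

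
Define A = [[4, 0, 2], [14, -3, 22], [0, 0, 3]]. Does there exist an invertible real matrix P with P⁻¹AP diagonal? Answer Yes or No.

Yes

Characteristic polynomial: p(s) = s^3 - 4s^2 - 9s + 36 = (s - 4)(s - 3)(s + 3).
All 3 eigenvalues are distinct, so A is diagonalizable.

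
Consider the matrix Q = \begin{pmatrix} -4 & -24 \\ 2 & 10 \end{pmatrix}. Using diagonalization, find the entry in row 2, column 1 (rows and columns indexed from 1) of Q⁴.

240

Characteristic polynomial: t^2 - 6t + 8 = (t - 4)(t - 2), so the eigenvalues are 2, 4.
t=4: eigenvector (-3, 1).
t=2: eigenvector (4, -1).
P = [[-3, 4], [1, -1]], D = diag(4, 2), P⁻¹ = [[1, 4], [1, 3]].
Q⁴ = P·diag(256, 16)·P⁻¹ = [[-704, -2880], [240, 976]].
The requested entry is 240.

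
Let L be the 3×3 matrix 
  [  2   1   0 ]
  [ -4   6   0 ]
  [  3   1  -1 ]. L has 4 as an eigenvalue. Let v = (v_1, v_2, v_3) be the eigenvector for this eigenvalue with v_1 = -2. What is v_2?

-4

L − 4I = [[-2, 1, 0], [-4, 2, 0], [3, 1, -5]].
Solving (L − 4I)v = 0 gives the eigenspace spanned by (-2, -4, -2).
With v_1 = -2, v = (-2, -4, -2), so v_2 = -4.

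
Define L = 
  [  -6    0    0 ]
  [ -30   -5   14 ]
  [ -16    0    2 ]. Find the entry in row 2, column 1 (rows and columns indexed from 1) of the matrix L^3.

-714

Characteristic polynomial: r^3 + 9r^2 + 8r - 60 = (r - 2)(r + 5)(r + 6), so the eigenvalues are -6, -5, 2.
r=-6: eigenvector (1, 2, 2).
r=-5: eigenvector (0, 1, 0).
r=2: eigenvector (0, 2, 1).
P = [[1, 0, 0], [2, 1, 2], [2, 0, 1]], D = diag(-6, -5, 2), P⁻¹ = [[1, 0, 0], [2, 1, -2], [-2, 0, 1]].
L³ = P·diag(-216, -125, 8)·P⁻¹ = [[-216, 0, 0], [-714, -125, 266], [-448, 0, 8]].
The requested entry is -714.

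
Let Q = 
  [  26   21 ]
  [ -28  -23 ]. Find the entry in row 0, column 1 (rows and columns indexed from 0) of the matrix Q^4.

1827

Characteristic polynomial: μ^2 - 3μ - 10 = (μ - 5)(μ + 2), so the eigenvalues are -2, 5.
μ=5: eigenvector (1, -1).
μ=-2: eigenvector (-3, 4).
P = [[1, -3], [-1, 4]], D = diag(5, -2), P⁻¹ = [[4, 3], [1, 1]].
Q⁴ = P·diag(625, 16)·P⁻¹ = [[2452, 1827], [-2436, -1811]].
The requested entry is 1827.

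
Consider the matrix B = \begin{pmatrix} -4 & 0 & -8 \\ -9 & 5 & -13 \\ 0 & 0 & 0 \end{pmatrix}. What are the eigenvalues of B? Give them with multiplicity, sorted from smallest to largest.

-4, 0, 5

Characteristic polynomial: p(t) = t^3 - t^2 - 20t = t(t - 5)(t + 4).
Roots (with multiplicity): -4, 0, 5.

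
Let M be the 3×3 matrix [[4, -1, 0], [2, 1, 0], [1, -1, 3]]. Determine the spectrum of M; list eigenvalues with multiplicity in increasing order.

2, 3, 3

Characteristic polynomial: p(t) = t^3 - 8t^2 + 21t - 18 = (t - 3)^2(t - 2).
Roots (with multiplicity): 2, 3, 3.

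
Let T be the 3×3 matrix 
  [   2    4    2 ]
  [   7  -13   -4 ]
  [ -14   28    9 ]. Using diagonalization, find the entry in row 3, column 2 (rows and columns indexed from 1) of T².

Characteristic polynomial: μ^3 + 2μ^2 - 13μ + 10 = (μ - 2)(μ - 1)(μ + 5), so the eigenvalues are -5, 1, 2.
μ=2: eigenvector (1, 1, -2).
μ=-5: eigenvector (0, 1, -2).
μ=1: eigenvector (-2, -3, 7).
P = [[1, 0, -2], [1, 1, -3], [-2, -2, 7]], D = diag(2, -5, 1), P⁻¹ = [[1, 4, 2], [-1, 3, 1], [0, 2, 1]].
T² = P·diag(4, 25, 1)·P⁻¹ = [[4, 12, 6], [-21, 85, 30], [42, -168, -59]].
The requested entry is -168.

-168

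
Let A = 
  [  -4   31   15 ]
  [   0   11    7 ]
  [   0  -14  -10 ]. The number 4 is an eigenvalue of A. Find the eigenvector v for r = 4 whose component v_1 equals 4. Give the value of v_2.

2

A − 4I = [[-8, 31, 15], [0, 7, 7], [0, -14, -14]].
Solving (A − 4I)v = 0 gives the eigenspace spanned by (4, 2, -2).
With v_1 = 4, v = (4, 2, -2), so v_2 = 2.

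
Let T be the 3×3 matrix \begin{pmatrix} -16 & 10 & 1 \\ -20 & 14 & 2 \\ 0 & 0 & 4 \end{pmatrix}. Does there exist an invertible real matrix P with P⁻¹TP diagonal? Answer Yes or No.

Characteristic polynomial: p(s) = s^3 - 2s^2 - 32s + 96 = (s - 4)^2(s + 6).
s = 4 has algebraic multiplicity 2; rank(T − 4I) = 2, so geometric multiplicity = 1.
Geometric multiplicity < algebraic multiplicity, so T is not diagonalizable.

No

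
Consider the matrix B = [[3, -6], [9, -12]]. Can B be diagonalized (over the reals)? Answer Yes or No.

Characteristic polynomial: p(r) = r^2 + 9r + 18 = (r + 3)(r + 6).
All 2 eigenvalues are distinct, so B is diagonalizable.

Yes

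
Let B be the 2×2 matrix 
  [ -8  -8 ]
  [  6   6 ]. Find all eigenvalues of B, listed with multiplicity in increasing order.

-2, 0

Characteristic polynomial: p(t) = t^2 + 2t = t(t + 2).
Roots (with multiplicity): -2, 0.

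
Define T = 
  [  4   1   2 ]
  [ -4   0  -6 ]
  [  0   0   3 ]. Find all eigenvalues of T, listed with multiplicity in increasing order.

2, 2, 3

Characteristic polynomial: p(r) = r^3 - 7r^2 + 16r - 12 = (r - 3)(r - 2)^2.
Roots (with multiplicity): 2, 2, 3.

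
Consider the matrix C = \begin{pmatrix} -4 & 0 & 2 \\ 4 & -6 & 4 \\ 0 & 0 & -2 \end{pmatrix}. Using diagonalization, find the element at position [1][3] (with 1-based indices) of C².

Characteristic polynomial: s^3 + 12s^2 + 44s + 48 = (s + 2)(s + 4)(s + 6), so the eigenvalues are -6, -4, -2.
s=-4: eigenvector (1, 2, 0).
s=-6: eigenvector (0, 1, 0).
s=-2: eigenvector (1, 2, 1).
P = [[1, 0, 1], [2, 1, 2], [0, 0, 1]], D = diag(-4, -6, -2), P⁻¹ = [[1, 0, -1], [-2, 1, 0], [0, 0, 1]].
C² = P·diag(16, 36, 4)·P⁻¹ = [[16, 0, -12], [-40, 36, -24], [0, 0, 4]].
The requested entry is -12.

-12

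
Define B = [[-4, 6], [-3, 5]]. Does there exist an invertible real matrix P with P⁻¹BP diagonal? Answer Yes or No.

Characteristic polynomial: p(s) = s^2 - s - 2 = (s - 2)(s + 1).
All 2 eigenvalues are distinct, so B is diagonalizable.

Yes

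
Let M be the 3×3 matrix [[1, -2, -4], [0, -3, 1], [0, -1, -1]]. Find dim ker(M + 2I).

1

M + 2I = [[3, -2, -4], [0, -1, 1], [0, -1, 1]].
This matrix has rank 2, so its null space has dimension 3 − 2 = 1.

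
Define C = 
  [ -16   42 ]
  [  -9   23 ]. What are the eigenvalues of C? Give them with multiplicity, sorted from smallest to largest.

2, 5

Characteristic polynomial: p(λ) = λ^2 - 7λ + 10 = (λ - 5)(λ - 2).
Roots (with multiplicity): 2, 5.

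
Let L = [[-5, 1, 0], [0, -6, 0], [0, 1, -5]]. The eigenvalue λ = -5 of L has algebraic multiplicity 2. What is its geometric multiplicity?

2

L + 5I = [[0, 1, 0], [0, -1, 0], [0, 1, 0]].
This matrix has rank 1, so its null space has dimension 3 − 1 = 2.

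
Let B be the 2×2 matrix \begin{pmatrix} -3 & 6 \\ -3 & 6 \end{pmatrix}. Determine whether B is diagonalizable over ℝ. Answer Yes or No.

Yes

Characteristic polynomial: p(λ) = λ^2 - 3λ = λ(λ - 3).
All 2 eigenvalues are distinct, so B is diagonalizable.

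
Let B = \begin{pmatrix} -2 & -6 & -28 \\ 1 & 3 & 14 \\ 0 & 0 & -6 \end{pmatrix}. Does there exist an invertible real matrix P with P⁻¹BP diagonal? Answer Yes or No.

Characteristic polynomial: p(λ) = λ^3 + 5λ^2 - 6λ = λ(λ - 1)(λ + 6).
All 3 eigenvalues are distinct, so B is diagonalizable.

Yes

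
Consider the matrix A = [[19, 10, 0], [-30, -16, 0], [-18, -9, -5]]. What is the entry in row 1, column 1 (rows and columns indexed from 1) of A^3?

Characteristic polynomial: t^3 + 2t^2 - 19t - 20 = (t - 4)(t + 1)(t + 5), so the eigenvalues are -5, -1, 4.
t=-1: eigenvector (-1, 2, 0).
t=-5: eigenvector (0, 0, 1).
t=4: eigenvector (-2, 3, 1).
P = [[-1, 0, -2], [2, 0, 3], [0, 1, 1]], D = diag(-1, -5, 4), P⁻¹ = [[3, 2, 0], [2, 1, 1], [-2, -1, 0]].
A³ = P·diag(-1, -125, 64)·P⁻¹ = [[259, 130, 0], [-390, -196, 0], [-378, -189, -125]].
The requested entry is 259.

259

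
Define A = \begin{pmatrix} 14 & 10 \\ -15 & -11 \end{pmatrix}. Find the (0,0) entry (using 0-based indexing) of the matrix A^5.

Characteristic polynomial: μ^2 - 3μ - 4 = (μ - 4)(μ + 1), so the eigenvalues are -1, 4.
μ=4: eigenvector (1, -1).
μ=-1: eigenvector (-2, 3).
P = [[1, -2], [-1, 3]], D = diag(4, -1), P⁻¹ = [[3, 2], [1, 1]].
A⁵ = P·diag(1024, -1)·P⁻¹ = [[3074, 2050], [-3075, -2051]].
The requested entry is 3074.

3074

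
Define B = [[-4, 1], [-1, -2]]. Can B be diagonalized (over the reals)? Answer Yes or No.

No

Characteristic polynomial: p(r) = r^2 + 6r + 9 = (r + 3)^2.
r = -3 has algebraic multiplicity 2; rank(B + 3I) = 1, so geometric multiplicity = 1.
Geometric multiplicity < algebraic multiplicity, so B is not diagonalizable.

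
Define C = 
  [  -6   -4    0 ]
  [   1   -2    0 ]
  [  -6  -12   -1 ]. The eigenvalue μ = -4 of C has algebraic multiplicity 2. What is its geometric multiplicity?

C + 4I = [[-2, -4, 0], [1, 2, 0], [-6, -12, 3]].
This matrix has rank 2, so its null space has dimension 3 − 2 = 1.

1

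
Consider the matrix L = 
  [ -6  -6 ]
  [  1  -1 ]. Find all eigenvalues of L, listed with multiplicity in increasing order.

-4, -3

Characteristic polynomial: p(μ) = μ^2 + 7μ + 12 = (μ + 3)(μ + 4).
Roots (with multiplicity): -4, -3.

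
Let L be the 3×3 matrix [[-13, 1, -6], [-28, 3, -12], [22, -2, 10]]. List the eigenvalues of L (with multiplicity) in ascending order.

Characteristic polynomial: p(s) = s^3 - 3s + 2 = (s - 1)^2(s + 2).
Roots (with multiplicity): -2, 1, 1.

-2, 1, 1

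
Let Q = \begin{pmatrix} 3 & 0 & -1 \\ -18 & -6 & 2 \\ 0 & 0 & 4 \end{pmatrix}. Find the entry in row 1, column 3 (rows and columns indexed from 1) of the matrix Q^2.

Characteristic polynomial: μ^3 - μ^2 - 30μ + 72 = (μ - 4)(μ - 3)(μ + 6), so the eigenvalues are -6, 3, 4.
μ=-6: eigenvector (0, 1, 0).
μ=3: eigenvector (1, -2, 0).
μ=4: eigenvector (-1, 2, 1).
P = [[0, 1, -1], [1, -2, 2], [0, 0, 1]], D = diag(-6, 3, 4), P⁻¹ = [[2, 1, 0], [1, 0, 1], [0, 0, 1]].
Q² = P·diag(36, 9, 16)·P⁻¹ = [[9, 0, -7], [54, 36, 14], [0, 0, 16]].
The requested entry is -7.

-7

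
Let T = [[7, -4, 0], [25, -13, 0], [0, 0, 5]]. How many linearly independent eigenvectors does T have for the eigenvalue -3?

1

T + 3I = [[10, -4, 0], [25, -10, 0], [0, 0, 8]].
This matrix has rank 2, so its null space has dimension 3 − 2 = 1.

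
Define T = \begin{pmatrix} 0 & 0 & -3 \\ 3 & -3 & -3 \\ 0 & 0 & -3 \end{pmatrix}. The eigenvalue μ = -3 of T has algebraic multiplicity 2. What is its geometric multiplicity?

2

T + 3I = [[3, 0, -3], [3, 0, -3], [0, 0, 0]].
This matrix has rank 1, so its null space has dimension 3 − 1 = 2.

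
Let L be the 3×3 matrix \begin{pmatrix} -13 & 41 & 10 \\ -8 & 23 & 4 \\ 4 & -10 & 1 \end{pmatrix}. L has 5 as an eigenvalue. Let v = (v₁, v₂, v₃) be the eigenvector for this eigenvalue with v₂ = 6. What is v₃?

-3

L − 5I = [[-18, 41, 10], [-8, 18, 4], [4, -10, -4]].
Solving (L − 5I)v = 0 gives the eigenspace spanned by (12, 6, -3).
With v₂ = 6, v = (12, 6, -3), so v₃ = -3.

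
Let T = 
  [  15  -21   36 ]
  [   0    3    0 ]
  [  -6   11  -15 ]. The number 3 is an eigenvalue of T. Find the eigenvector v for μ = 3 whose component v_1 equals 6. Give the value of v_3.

T − 3I = [[12, -21, 36], [0, 0, 0], [-6, 11, -18]].
Solving (T − 3I)v = 0 gives the eigenspace spanned by (6, 0, -2).
With v_1 = 6, v = (6, 0, -2), so v_3 = -2.

-2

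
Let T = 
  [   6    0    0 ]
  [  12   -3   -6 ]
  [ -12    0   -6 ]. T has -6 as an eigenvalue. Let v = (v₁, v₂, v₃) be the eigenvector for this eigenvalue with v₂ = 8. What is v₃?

T + 6I = [[12, 0, 0], [12, 3, -6], [-12, 0, 0]].
Solving (T + 6I)v = 0 gives the eigenspace spanned by (0, 8, 4).
With v₂ = 8, v = (0, 8, 4), so v₃ = 4.

4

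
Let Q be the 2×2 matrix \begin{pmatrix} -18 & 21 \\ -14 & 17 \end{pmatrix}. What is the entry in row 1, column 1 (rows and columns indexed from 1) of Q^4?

606

Characteristic polynomial: μ^2 + μ - 12 = (μ - 3)(μ + 4), so the eigenvalues are -4, 3.
μ=3: eigenvector (1, 1).
μ=-4: eigenvector (3, 2).
P = [[1, 3], [1, 2]], D = diag(3, -4), P⁻¹ = [[-2, 3], [1, -1]].
Q⁴ = P·diag(81, 256)·P⁻¹ = [[606, -525], [350, -269]].
The requested entry is 606.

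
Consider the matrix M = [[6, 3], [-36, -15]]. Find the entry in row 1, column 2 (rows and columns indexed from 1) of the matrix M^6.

-45927

Characteristic polynomial: t^2 + 9t + 18 = (t + 3)(t + 6), so the eigenvalues are -6, -3.
t=-3: eigenvector (1, -3).
t=-6: eigenvector (-1, 4).
P = [[1, -1], [-3, 4]], D = diag(-3, -6), P⁻¹ = [[4, 1], [3, 1]].
M⁶ = P·diag(729, 46656)·P⁻¹ = [[-137052, -45927], [551124, 184437]].
The requested entry is -45927.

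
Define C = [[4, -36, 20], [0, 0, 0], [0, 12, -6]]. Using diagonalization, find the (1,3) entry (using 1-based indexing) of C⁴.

Characteristic polynomial: t^3 + 2t^2 - 24t = t(t - 4)(t + 6), so the eigenvalues are -6, 0, 4.
t=4: eigenvector (1, 0, 0).
t=0: eigenvector (-1, 1, 2).
t=-6: eigenvector (-2, 0, 1).
P = [[1, -1, -2], [0, 1, 0], [0, 2, 1]], D = diag(4, 0, -6), P⁻¹ = [[1, -3, 2], [0, 1, 0], [0, -2, 1]].
C⁴ = P·diag(256, 0, 1296)·P⁻¹ = [[256, 4416, -2080], [0, 0, 0], [0, -2592, 1296]].
The requested entry is -2080.

-2080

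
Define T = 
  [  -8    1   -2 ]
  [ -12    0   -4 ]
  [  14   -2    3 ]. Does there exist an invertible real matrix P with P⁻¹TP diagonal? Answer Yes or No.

Characteristic polynomial: p(r) = r^3 + 5r^2 + 8r + 4 = (r + 1)(r + 2)^2.
r = -2 has algebraic multiplicity 2; rank(T + 2I) = 2, so geometric multiplicity = 1.
Geometric multiplicity < algebraic multiplicity, so T is not diagonalizable.

No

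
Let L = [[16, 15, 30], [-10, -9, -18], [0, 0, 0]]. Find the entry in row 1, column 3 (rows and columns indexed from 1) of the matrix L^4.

7770

Characteristic polynomial: r^3 - 7r^2 + 6r = r(r - 6)(r - 1), so the eigenvalues are 0, 1, 6.
r=6: eigenvector (3, -2, 0).
r=1: eigenvector (-1, 1, 0).
r=0: eigenvector (0, -2, 1).
P = [[3, -1, 0], [-2, 1, -2], [0, 0, 1]], D = diag(6, 1, 0), P⁻¹ = [[1, 1, 2], [2, 3, 6], [0, 0, 1]].
L⁴ = P·diag(1296, 1, 0)·P⁻¹ = [[3886, 3885, 7770], [-2590, -2589, -5178], [0, 0, 0]].
The requested entry is 7770.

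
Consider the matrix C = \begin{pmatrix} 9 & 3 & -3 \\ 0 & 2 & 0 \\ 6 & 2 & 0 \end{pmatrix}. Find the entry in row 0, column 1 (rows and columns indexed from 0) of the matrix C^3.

Characteristic polynomial: λ^3 - 11λ^2 + 36λ - 36 = (λ - 6)(λ - 3)(λ - 2), so the eigenvalues are 2, 3, 6.
λ=3: eigenvector (1, 0, 2).
λ=2: eigenvector (0, 1, 1).
λ=6: eigenvector (-1, 0, -1).
P = [[1, 0, -1], [0, 1, 0], [2, 1, -1]], D = diag(3, 2, 6), P⁻¹ = [[-1, -1, 1], [0, 1, 0], [-2, -1, 1]].
C³ = P·diag(27, 8, 216)·P⁻¹ = [[405, 189, -189], [0, 8, 0], [378, 170, -162]].
The requested entry is 189.

189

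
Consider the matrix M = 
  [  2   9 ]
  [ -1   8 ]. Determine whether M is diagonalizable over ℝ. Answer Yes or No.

Characteristic polynomial: p(r) = r^2 - 10r + 25 = (r - 5)^2.
r = 5 has algebraic multiplicity 2; rank(M − 5I) = 1, so geometric multiplicity = 1.
Geometric multiplicity < algebraic multiplicity, so M is not diagonalizable.

No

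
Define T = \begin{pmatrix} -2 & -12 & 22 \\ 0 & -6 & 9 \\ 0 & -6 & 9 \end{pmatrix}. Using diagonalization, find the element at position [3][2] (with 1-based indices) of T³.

Characteristic polynomial: λ^3 - λ^2 - 6λ = λ(λ - 3)(λ + 2), so the eigenvalues are -2, 0, 3.
λ=-2: eigenvector (1, 0, 0).
λ=0: eigenvector (4, 3, 2).
λ=3: eigenvector (2, 1, 1).
P = [[1, 4, 2], [0, 3, 1], [0, 2, 1]], D = diag(-2, 0, 3), P⁻¹ = [[1, 0, -2], [0, 1, -1], [0, -2, 3]].
T³ = P·diag(-8, 0, 27)·P⁻¹ = [[-8, -108, 178], [0, -54, 81], [0, -54, 81]].
The requested entry is -54.

-54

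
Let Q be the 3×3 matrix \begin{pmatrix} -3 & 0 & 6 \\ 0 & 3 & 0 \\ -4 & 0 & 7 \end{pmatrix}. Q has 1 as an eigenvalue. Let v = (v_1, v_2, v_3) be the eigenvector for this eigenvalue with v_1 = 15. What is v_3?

Q − 1I = [[-4, 0, 6], [0, 2, 0], [-4, 0, 6]].
Solving (Q − 1I)v = 0 gives the eigenspace spanned by (15, 0, 10).
With v_1 = 15, v = (15, 0, 10), so v_3 = 10.

10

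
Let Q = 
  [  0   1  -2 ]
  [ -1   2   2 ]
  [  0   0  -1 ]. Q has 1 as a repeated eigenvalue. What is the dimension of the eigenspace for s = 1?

1

Q − 1I = [[-1, 1, -2], [-1, 1, 2], [0, 0, -2]].
This matrix has rank 2, so its null space has dimension 3 − 2 = 1.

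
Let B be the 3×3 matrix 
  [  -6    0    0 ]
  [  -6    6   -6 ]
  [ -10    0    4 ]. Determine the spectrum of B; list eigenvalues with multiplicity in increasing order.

-6, 4, 6

Characteristic polynomial: p(r) = r^3 - 4r^2 - 36r + 144 = (r - 6)(r - 4)(r + 6).
Roots (with multiplicity): -6, 4, 6.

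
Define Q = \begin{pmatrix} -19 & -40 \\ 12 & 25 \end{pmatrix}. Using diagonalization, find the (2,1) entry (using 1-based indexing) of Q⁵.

9372

Characteristic polynomial: s^2 - 6s + 5 = (s - 5)(s - 1), so the eigenvalues are 1, 5.
s=5: eigenvector (-5, 3).
s=1: eigenvector (-2, 1).
P = [[-5, -2], [3, 1]], D = diag(5, 1), P⁻¹ = [[1, 2], [-3, -5]].
Q⁵ = P·diag(3125, 1)·P⁻¹ = [[-15619, -31240], [9372, 18745]].
The requested entry is 9372.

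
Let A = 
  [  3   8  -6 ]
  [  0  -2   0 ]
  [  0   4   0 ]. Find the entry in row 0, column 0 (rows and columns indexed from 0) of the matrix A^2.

9

Characteristic polynomial: s^3 - s^2 - 6s = s(s - 3)(s + 2), so the eigenvalues are -2, 0, 3.
s=3: eigenvector (1, 0, 0).
s=-2: eigenvector (-4, 1, -2).
s=0: eigenvector (2, 0, 1).
P = [[1, -4, 2], [0, 1, 0], [0, -2, 1]], D = diag(3, -2, 0), P⁻¹ = [[1, 0, -2], [0, 1, 0], [0, 2, 1]].
A² = P·diag(9, 4, 0)·P⁻¹ = [[9, -16, -18], [0, 4, 0], [0, -8, 0]].
The requested entry is 9.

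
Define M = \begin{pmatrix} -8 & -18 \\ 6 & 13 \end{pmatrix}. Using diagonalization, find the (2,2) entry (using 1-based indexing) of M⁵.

4093

Characteristic polynomial: μ^2 - 5μ + 4 = (μ - 4)(μ - 1), so the eigenvalues are 1, 4.
μ=1: eigenvector (-2, 1).
μ=4: eigenvector (-3, 2).
P = [[-2, -3], [1, 2]], D = diag(1, 4), P⁻¹ = [[-2, -3], [1, 2]].
M⁵ = P·diag(1, 1024)·P⁻¹ = [[-3068, -6138], [2046, 4093]].
The requested entry is 4093.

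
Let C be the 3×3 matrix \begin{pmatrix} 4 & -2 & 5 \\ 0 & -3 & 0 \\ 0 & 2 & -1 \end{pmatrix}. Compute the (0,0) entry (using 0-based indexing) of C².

Characteristic polynomial: r^3 - 13r - 12 = (r - 4)(r + 1)(r + 3), so the eigenvalues are -3, -1, 4.
r=-1: eigenvector (1, 0, -1).
r=-3: eigenvector (-1, -1, 1).
r=4: eigenvector (1, 0, 0).
P = [[1, -1, 1], [0, -1, 0], [-1, 1, 0]], D = diag(-1, -3, 4), P⁻¹ = [[0, -1, -1], [0, -1, 0], [1, 0, 1]].
C² = P·diag(1, 9, 16)·P⁻¹ = [[16, 8, 15], [0, 9, 0], [0, -8, 1]].
The requested entry is 16.

16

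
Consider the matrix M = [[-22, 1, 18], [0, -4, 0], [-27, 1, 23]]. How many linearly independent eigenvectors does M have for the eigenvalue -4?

1

M + 4I = [[-18, 1, 18], [0, 0, 0], [-27, 1, 27]].
This matrix has rank 2, so its null space has dimension 3 − 2 = 1.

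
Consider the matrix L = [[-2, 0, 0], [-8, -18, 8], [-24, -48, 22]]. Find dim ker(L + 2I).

2

L + 2I = [[0, 0, 0], [-8, -16, 8], [-24, -48, 24]].
This matrix has rank 1, so its null space has dimension 3 − 1 = 2.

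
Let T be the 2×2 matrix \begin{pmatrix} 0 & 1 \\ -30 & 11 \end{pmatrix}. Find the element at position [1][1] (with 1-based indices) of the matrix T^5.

Characteristic polynomial: r^2 - 11r + 30 = (r - 6)(r - 5), so the eigenvalues are 5, 6.
r=5: eigenvector (-1, -5).
r=6: eigenvector (1, 6).
P = [[-1, 1], [-5, 6]], D = diag(5, 6), P⁻¹ = [[-6, 1], [-5, 1]].
T⁵ = P·diag(3125, 7776)·P⁻¹ = [[-20130, 4651], [-139530, 31031]].
The requested entry is -20130.

-20130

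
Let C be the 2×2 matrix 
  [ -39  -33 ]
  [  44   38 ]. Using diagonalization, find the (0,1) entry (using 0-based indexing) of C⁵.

-32703

Characteristic polynomial: t^2 + t - 30 = (t - 5)(t + 6), so the eigenvalues are -6, 5.
t=5: eigenvector (-3, 4).
t=-6: eigenvector (1, -1).
P = [[-3, 1], [4, -1]], D = diag(5, -6), P⁻¹ = [[1, 1], [4, 3]].
C⁵ = P·diag(3125, -7776)·P⁻¹ = [[-40479, -32703], [43604, 35828]].
The requested entry is -32703.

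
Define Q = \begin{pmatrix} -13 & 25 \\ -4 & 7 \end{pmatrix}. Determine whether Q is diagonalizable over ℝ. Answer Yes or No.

Characteristic polynomial: p(λ) = λ^2 + 6λ + 9 = (λ + 3)^2.
λ = -3 has algebraic multiplicity 2; rank(Q + 3I) = 1, so geometric multiplicity = 1.
Geometric multiplicity < algebraic multiplicity, so Q is not diagonalizable.

No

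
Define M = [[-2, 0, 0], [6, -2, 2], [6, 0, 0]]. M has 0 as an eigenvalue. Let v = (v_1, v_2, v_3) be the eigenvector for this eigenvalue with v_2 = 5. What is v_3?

5

M = [[-2, 0, 0], [6, -2, 2], [6, 0, 0]].
Solving (M)v = 0 gives the eigenspace spanned by (0, 5, 5).
With v_2 = 5, v = (0, 5, 5), so v_3 = 5.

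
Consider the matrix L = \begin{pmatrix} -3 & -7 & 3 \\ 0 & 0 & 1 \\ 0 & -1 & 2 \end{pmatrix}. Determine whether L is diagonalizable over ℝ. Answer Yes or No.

Characteristic polynomial: p(t) = t^3 + t^2 - 5t + 3 = (t - 1)^2(t + 3).
t = 1 has algebraic multiplicity 2; rank(L − 1I) = 2, so geometric multiplicity = 1.
Geometric multiplicity < algebraic multiplicity, so L is not diagonalizable.

No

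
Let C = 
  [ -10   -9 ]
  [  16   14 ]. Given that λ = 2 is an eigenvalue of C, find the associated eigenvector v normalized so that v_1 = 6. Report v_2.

C − 2I = [[-12, -9], [16, 12]].
Solving (C − 2I)v = 0 gives the eigenspace spanned by (6, -8).
With v_1 = 6, v = (6, -8), so v_2 = -8.

-8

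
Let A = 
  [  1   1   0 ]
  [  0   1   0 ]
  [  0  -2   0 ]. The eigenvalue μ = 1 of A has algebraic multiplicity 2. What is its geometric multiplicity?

1

A − 1I = [[0, 1, 0], [0, 0, 0], [0, -2, -1]].
This matrix has rank 2, so its null space has dimension 3 − 2 = 1.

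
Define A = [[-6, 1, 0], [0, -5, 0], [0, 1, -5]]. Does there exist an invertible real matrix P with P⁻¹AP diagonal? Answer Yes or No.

No

Characteristic polynomial: p(r) = r^3 + 16r^2 + 85r + 150 = (r + 5)^2(r + 6).
r = -5 has algebraic multiplicity 2; rank(A + 5I) = 2, so geometric multiplicity = 1.
Geometric multiplicity < algebraic multiplicity, so A is not diagonalizable.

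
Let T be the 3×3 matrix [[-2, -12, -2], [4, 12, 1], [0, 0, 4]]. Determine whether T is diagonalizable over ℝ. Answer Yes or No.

Characteristic polynomial: p(r) = r^3 - 14r^2 + 64r - 96 = (r - 6)(r - 4)^2.
r = 4 has algebraic multiplicity 2; rank(T − 4I) = 2, so geometric multiplicity = 1.
Geometric multiplicity < algebraic multiplicity, so T is not diagonalizable.

No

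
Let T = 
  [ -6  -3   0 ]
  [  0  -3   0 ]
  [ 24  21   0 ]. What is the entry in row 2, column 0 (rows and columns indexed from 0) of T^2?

Characteristic polynomial: λ^3 + 9λ^2 + 18λ = λ(λ + 3)(λ + 6), so the eigenvalues are -6, -3, 0.
λ=-6: eigenvector (1, 0, -4).
λ=-3: eigenvector (-1, 1, 1).
λ=0: eigenvector (0, 0, 1).
P = [[1, -1, 0], [0, 1, 0], [-4, 1, 1]], D = diag(-6, -3, 0), P⁻¹ = [[1, 1, 0], [0, 1, 0], [4, 3, 1]].
T² = P·diag(36, 9, 0)·P⁻¹ = [[36, 27, 0], [0, 9, 0], [-144, -135, 0]].
The requested entry is -144.

-144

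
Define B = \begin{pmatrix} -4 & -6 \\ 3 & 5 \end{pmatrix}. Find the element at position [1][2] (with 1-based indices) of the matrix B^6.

-126

Characteristic polynomial: μ^2 - μ - 2 = (μ - 2)(μ + 1), so the eigenvalues are -1, 2.
μ=-1: eigenvector (2, -1).
μ=2: eigenvector (-1, 1).
P = [[2, -1], [-1, 1]], D = diag(-1, 2), P⁻¹ = [[1, 1], [1, 2]].
B⁶ = P·diag(1, 64)·P⁻¹ = [[-62, -126], [63, 127]].
The requested entry is -126.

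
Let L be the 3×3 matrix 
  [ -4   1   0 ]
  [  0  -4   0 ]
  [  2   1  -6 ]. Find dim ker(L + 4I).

1

L + 4I = [[0, 1, 0], [0, 0, 0], [2, 1, -2]].
This matrix has rank 2, so its null space has dimension 3 − 2 = 1.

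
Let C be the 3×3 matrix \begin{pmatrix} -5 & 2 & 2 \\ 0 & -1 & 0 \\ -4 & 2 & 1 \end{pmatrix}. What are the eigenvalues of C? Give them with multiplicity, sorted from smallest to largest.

-3, -1, -1

Characteristic polynomial: p(t) = t^3 + 5t^2 + 7t + 3 = (t + 1)^2(t + 3).
Roots (with multiplicity): -3, -1, -1.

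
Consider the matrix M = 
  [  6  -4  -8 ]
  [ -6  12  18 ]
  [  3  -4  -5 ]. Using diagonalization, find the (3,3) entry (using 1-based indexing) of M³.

Characteristic polynomial: t^3 - 13t^2 + 54t - 72 = (t - 6)(t - 4)(t - 3), so the eigenvalues are 3, 4, 6.
t=6: eigenvector (1, -2, 1).
t=3: eigenvector (0, -2, 1).
t=4: eigenvector (2, -3, 2).
P = [[1, 0, 2], [-2, -2, -3], [1, 1, 2]], D = diag(6, 3, 4), P⁻¹ = [[1, -2, -4], [-1, 0, 1], [0, 1, 2]].
M³ = P·diag(216, 27, 64)·P⁻¹ = [[216, -304, -608], [-378, 672, 1290], [189, -304, -581]].
The requested entry is -581.

-581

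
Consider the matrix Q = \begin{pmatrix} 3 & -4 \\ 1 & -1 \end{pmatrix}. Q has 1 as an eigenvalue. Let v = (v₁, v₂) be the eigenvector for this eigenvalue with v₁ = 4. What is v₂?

2

Q − 1I = [[2, -4], [1, -2]].
Solving (Q − 1I)v = 0 gives the eigenspace spanned by (4, 2).
With v₁ = 4, v = (4, 2), so v₂ = 2.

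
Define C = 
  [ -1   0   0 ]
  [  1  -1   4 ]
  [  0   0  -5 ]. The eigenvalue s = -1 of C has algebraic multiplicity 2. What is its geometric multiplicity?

C + 1I = [[0, 0, 0], [1, 0, 4], [0, 0, -4]].
This matrix has rank 2, so its null space has dimension 3 − 2 = 1.

1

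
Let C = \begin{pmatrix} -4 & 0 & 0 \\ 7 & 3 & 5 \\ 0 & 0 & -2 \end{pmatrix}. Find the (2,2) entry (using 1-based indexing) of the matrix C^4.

81

Characteristic polynomial: μ^3 + 3μ^2 - 10μ - 24 = (μ - 3)(μ + 2)(μ + 4), so the eigenvalues are -4, -2, 3.
μ=-4: eigenvector (1, -1, 0).
μ=3: eigenvector (0, 1, 0).
μ=-2: eigenvector (0, -1, 1).
P = [[1, 0, 0], [-1, 1, -1], [0, 0, 1]], D = diag(-4, 3, -2), P⁻¹ = [[1, 0, 0], [1, 1, 1], [0, 0, 1]].
C⁴ = P·diag(256, 81, 16)·P⁻¹ = [[256, 0, 0], [-175, 81, 65], [0, 0, 16]].
The requested entry is 81.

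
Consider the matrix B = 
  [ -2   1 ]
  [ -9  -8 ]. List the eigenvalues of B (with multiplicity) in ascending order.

-5, -5

Characteristic polynomial: p(μ) = μ^2 + 10μ + 25 = (μ + 5)^2.
Roots (with multiplicity): -5, -5.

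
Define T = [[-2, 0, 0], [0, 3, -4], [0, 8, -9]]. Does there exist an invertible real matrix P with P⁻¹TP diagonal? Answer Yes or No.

Yes

Characteristic polynomial: p(r) = r^3 + 8r^2 + 17r + 10 = (r + 1)(r + 2)(r + 5).
All 3 eigenvalues are distinct, so T is diagonalizable.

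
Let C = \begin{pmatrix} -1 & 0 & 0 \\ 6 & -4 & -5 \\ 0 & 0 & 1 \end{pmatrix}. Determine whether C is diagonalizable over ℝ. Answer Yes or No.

Yes

Characteristic polynomial: p(λ) = λ^3 + 4λ^2 - λ - 4 = (λ - 1)(λ + 1)(λ + 4).
All 3 eigenvalues are distinct, so C is diagonalizable.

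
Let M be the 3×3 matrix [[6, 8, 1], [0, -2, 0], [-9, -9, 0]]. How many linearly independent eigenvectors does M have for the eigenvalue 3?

1

M − 3I = [[3, 8, 1], [0, -5, 0], [-9, -9, -3]].
This matrix has rank 2, so its null space has dimension 3 − 2 = 1.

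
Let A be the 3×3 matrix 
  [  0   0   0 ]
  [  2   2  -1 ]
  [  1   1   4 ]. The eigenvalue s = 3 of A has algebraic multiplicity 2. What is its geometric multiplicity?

A − 3I = [[-3, 0, 0], [2, -1, -1], [1, 1, 1]].
This matrix has rank 2, so its null space has dimension 3 − 2 = 1.

1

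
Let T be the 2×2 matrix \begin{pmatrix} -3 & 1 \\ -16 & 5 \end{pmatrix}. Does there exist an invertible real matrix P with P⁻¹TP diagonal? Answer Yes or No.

No

Characteristic polynomial: p(μ) = μ^2 - 2μ + 1 = (μ - 1)^2.
μ = 1 has algebraic multiplicity 2; rank(T − 1I) = 1, so geometric multiplicity = 1.
Geometric multiplicity < algebraic multiplicity, so T is not diagonalizable.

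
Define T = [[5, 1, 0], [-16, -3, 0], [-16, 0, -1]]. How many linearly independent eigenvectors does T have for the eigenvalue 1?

T − 1I = [[4, 1, 0], [-16, -4, 0], [-16, 0, -2]].
This matrix has rank 2, so its null space has dimension 3 − 2 = 1.

1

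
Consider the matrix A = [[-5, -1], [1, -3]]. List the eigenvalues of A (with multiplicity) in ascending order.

-4, -4

Characteristic polynomial: p(t) = t^2 + 8t + 16 = (t + 4)^2.
Roots (with multiplicity): -4, -4.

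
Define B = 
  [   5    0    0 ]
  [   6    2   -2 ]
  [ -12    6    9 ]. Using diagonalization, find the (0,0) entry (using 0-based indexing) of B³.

Characteristic polynomial: s^3 - 16s^2 + 85s - 150 = (s - 6)(s - 5)^2, so the eigenvalues are 5, 5, 6.
s=5: eigenvector (1, 2, 0).
s=6: eigenvector (0, 1, -2).
s=5: eigenvector (0, 2, -3).
P = [[1, 0, 0], [2, 1, 2], [0, -2, -3]], D = diag(5, 6, 5), P⁻¹ = [[1, 0, 0], [6, -3, -2], [-4, 2, 1]].
B³ = P·diag(125, 216, 125)·P⁻¹ = [[125, 0, 0], [546, -148, -182], [-1092, 546, 489]].
The requested entry is 125.

125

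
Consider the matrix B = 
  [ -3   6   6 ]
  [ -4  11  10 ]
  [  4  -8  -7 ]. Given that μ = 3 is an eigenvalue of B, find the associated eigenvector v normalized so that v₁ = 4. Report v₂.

B − 3I = [[-6, 6, 6], [-4, 8, 10], [4, -8, -10]].
Solving (B − 3I)v = 0 gives the eigenspace spanned by (4, 12, -8).
With v₁ = 4, v = (4, 12, -8), so v₂ = 12.

12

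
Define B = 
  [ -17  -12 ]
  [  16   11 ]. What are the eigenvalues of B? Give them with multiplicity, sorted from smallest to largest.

-5, -1

Characteristic polynomial: p(t) = t^2 + 6t + 5 = (t + 1)(t + 5).
Roots (with multiplicity): -5, -1.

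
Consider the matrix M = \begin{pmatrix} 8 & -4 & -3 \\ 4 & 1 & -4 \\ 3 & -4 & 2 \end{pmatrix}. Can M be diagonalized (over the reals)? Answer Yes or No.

Characteristic polynomial: p(t) = t^3 - 11t^2 + 35t - 25 = (t - 5)^2(t - 1).
t = 5 has algebraic multiplicity 2; rank(M − 5I) = 2, so geometric multiplicity = 1.
Geometric multiplicity < algebraic multiplicity, so M is not diagonalizable.

No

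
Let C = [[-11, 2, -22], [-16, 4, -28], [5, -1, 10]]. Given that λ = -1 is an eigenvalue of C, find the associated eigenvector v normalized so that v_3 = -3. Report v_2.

C + 1I = [[-10, 2, -22], [-16, 5, -28], [5, -1, 11]].
Solving (C + 1I)v = 0 gives the eigenspace spanned by (9, 12, -3).
With v_3 = -3, v = (9, 12, -3), so v_2 = 12.

12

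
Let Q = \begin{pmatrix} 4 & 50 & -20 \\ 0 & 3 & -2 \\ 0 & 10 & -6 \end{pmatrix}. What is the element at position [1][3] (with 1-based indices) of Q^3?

-260

Characteristic polynomial: t^3 - t^2 - 10t - 8 = (t - 4)(t + 1)(t + 2), so the eigenvalues are -2, -1, 4.
t=4: eigenvector (1, 0, 0).
t=-1: eigenvector (-2, 1, 2).
t=-2: eigenvector (0, 2, 5).
P = [[1, -2, 0], [0, 1, 2], [0, 2, 5]], D = diag(4, -1, -2), P⁻¹ = [[1, 10, -4], [0, 5, -2], [0, -2, 1]].
Q³ = P·diag(64, -1, -8)·P⁻¹ = [[64, 650, -260], [0, 27, -14], [0, 70, -36]].
The requested entry is -260.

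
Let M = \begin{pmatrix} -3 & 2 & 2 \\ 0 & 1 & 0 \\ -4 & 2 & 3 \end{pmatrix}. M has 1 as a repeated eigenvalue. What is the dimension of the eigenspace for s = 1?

M − 1I = [[-4, 2, 2], [0, 0, 0], [-4, 2, 2]].
This matrix has rank 1, so its null space has dimension 3 − 1 = 2.

2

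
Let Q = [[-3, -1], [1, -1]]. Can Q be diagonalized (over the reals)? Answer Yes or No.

No

Characteristic polynomial: p(μ) = μ^2 + 4μ + 4 = (μ + 2)^2.
μ = -2 has algebraic multiplicity 2; rank(Q + 2I) = 1, so geometric multiplicity = 1.
Geometric multiplicity < algebraic multiplicity, so Q is not diagonalizable.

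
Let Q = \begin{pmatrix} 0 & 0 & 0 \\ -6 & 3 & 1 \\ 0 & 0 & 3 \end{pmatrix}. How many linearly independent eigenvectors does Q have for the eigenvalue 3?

Q − 3I = [[-3, 0, 0], [-6, 0, 1], [0, 0, 0]].
This matrix has rank 2, so its null space has dimension 3 − 2 = 1.

1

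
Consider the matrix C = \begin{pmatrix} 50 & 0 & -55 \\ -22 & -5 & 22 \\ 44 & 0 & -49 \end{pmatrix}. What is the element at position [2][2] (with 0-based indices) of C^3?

-1489

Characteristic polynomial: t^3 + 4t^2 - 35t - 150 = (t - 6)(t + 5)^2, so the eigenvalues are -5, -5, 6.
t=6: eigenvector (5, -2, 4).
t=-5: eigenvector (-2, 1, -2).
t=-5: eigenvector (1, 0, 1).
P = [[5, -2, 1], [-2, 1, 0], [4, -2, 1]], D = diag(6, -5, -5), P⁻¹ = [[1, 0, -1], [2, 1, -2], [0, 2, 1]].
C³ = P·diag(216, -125, -125)·P⁻¹ = [[1580, 0, -1705], [-682, -125, 682], [1364, 0, -1489]].
The requested entry is -1489.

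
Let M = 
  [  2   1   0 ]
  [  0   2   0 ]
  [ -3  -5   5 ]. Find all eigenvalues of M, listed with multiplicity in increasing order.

Characteristic polynomial: p(r) = r^3 - 9r^2 + 24r - 20 = (r - 5)(r - 2)^2.
Roots (with multiplicity): 2, 2, 5.

2, 2, 5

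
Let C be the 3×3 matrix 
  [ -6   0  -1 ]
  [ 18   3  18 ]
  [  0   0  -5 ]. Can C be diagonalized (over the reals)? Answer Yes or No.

Characteristic polynomial: p(s) = s^3 + 8s^2 - 3s - 90 = (s - 3)(s + 5)(s + 6).
All 3 eigenvalues are distinct, so C is diagonalizable.

Yes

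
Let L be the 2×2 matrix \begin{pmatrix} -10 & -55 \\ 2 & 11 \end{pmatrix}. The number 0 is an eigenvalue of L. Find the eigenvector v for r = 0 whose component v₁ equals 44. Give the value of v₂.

-8

L = [[-10, -55], [2, 11]].
Solving (L)v = 0 gives the eigenspace spanned by (44, -8).
With v₁ = 44, v = (44, -8), so v₂ = -8.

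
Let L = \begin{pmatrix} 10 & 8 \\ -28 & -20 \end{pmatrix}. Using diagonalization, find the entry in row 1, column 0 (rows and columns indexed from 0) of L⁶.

595840

Characteristic polynomial: t^2 + 10t + 24 = (t + 4)(t + 6), so the eigenvalues are -6, -4.
t=-6: eigenvector (-1, 2).
t=-4: eigenvector (-4, 7).
P = [[-1, -4], [2, 7]], D = diag(-6, -4), P⁻¹ = [[7, 4], [-2, -1]].
L⁶ = P·diag(46656, 4096)·P⁻¹ = [[-293824, -170240], [595840, 344576]].
The requested entry is 595840.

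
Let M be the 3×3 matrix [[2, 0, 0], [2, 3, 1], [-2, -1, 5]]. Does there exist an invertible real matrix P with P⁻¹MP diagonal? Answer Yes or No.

No

Characteristic polynomial: p(s) = s^3 - 10s^2 + 32s - 32 = (s - 4)^2(s - 2).
s = 4 has algebraic multiplicity 2; rank(M − 4I) = 2, so geometric multiplicity = 1.
Geometric multiplicity < algebraic multiplicity, so M is not diagonalizable.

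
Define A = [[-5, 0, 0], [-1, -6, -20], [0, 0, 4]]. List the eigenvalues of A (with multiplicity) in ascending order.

-6, -5, 4

Characteristic polynomial: p(t) = t^3 + 7t^2 - 14t - 120 = (t - 4)(t + 5)(t + 6).
Roots (with multiplicity): -6, -5, 4.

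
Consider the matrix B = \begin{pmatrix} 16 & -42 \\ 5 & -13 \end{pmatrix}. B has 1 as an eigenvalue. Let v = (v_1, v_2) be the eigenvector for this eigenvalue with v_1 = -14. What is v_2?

B − 1I = [[15, -42], [5, -14]].
Solving (B − 1I)v = 0 gives the eigenspace spanned by (-14, -5).
With v_1 = -14, v = (-14, -5), so v_2 = -5.

-5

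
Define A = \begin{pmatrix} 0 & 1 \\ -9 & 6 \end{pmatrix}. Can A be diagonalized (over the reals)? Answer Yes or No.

No

Characteristic polynomial: p(r) = r^2 - 6r + 9 = (r - 3)^2.
r = 3 has algebraic multiplicity 2; rank(A − 3I) = 1, so geometric multiplicity = 1.
Geometric multiplicity < algebraic multiplicity, so A is not diagonalizable.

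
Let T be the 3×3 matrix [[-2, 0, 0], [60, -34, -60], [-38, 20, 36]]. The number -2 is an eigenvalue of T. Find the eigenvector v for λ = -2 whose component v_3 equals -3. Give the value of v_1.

-3

T + 2I = [[0, 0, 0], [60, -32, -60], [-38, 20, 38]].
Solving (T + 2I)v = 0 gives the eigenspace spanned by (-3, 0, -3).
With v_3 = -3, v = (-3, 0, -3), so v_1 = -3.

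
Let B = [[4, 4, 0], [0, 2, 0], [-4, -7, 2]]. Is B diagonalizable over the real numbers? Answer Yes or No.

No

Characteristic polynomial: p(r) = r^3 - 8r^2 + 20r - 16 = (r - 4)(r - 2)^2.
r = 2 has algebraic multiplicity 2; rank(B − 2I) = 2, so geometric multiplicity = 1.
Geometric multiplicity < algebraic multiplicity, so B is not diagonalizable.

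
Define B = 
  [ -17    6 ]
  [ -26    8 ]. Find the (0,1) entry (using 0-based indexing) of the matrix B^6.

Characteristic polynomial: μ^2 + 9μ + 20 = (μ + 4)(μ + 5), so the eigenvalues are -5, -4.
μ=-5: eigenvector (1, 2).
μ=-4: eigenvector (6, 13).
P = [[1, 6], [2, 13]], D = diag(-5, -4), P⁻¹ = [[13, -6], [-2, 1]].
B⁶ = P·diag(15625, 4096)·P⁻¹ = [[153973, -69174], [299754, -134252]].
The requested entry is -69174.

-69174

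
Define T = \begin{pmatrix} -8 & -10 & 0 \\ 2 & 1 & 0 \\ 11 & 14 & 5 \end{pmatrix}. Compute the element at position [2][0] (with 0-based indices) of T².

-5

Characteristic polynomial: r^3 + 2r^2 - 23r - 60 = (r - 5)(r + 3)(r + 4), so the eigenvalues are -4, -3, 5.
r=-4: eigenvector (5, -2, -3).
r=5: eigenvector (0, 0, 1).
r=-3: eigenvector (-2, 1, 1).
P = [[5, 0, -2], [-2, 0, 1], [-3, 1, 1]], D = diag(-4, 5, -3), P⁻¹ = [[1, 2, 0], [1, 1, 1], [2, 5, 0]].
T² = P·diag(16, 25, 9)·P⁻¹ = [[44, 70, 0], [-14, -19, 0], [-5, -26, 25]].
The requested entry is -5.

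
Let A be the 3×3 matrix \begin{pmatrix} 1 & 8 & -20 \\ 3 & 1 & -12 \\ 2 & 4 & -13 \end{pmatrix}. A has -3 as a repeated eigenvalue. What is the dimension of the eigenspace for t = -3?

1

A + 3I = [[4, 8, -20], [3, 4, -12], [2, 4, -10]].
This matrix has rank 2, so its null space has dimension 3 − 2 = 1.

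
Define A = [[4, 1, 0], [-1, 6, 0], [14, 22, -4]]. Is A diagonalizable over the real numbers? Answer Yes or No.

No

Characteristic polynomial: p(s) = s^3 - 6s^2 - 15s + 100 = (s - 5)^2(s + 4).
s = 5 has algebraic multiplicity 2; rank(A − 5I) = 2, so geometric multiplicity = 1.
Geometric multiplicity < algebraic multiplicity, so A is not diagonalizable.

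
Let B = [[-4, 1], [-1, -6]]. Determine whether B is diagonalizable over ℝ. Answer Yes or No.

No

Characteristic polynomial: p(s) = s^2 + 10s + 25 = (s + 5)^2.
s = -5 has algebraic multiplicity 2; rank(B + 5I) = 1, so geometric multiplicity = 1.
Geometric multiplicity < algebraic multiplicity, so B is not diagonalizable.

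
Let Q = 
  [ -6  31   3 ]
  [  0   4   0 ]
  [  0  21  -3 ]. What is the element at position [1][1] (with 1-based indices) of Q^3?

Characteristic polynomial: r^3 + 5r^2 - 18r - 72 = (r - 4)(r + 3)(r + 6), so the eigenvalues are -6, -3, 4.
r=-6: eigenvector (1, 0, 0).
r=4: eigenvector (4, 1, 3).
r=-3: eigenvector (1, 0, 1).
P = [[1, 4, 1], [0, 1, 0], [0, 3, 1]], D = diag(-6, 4, -3), P⁻¹ = [[1, -1, -1], [0, 1, 0], [0, -3, 1]].
Q³ = P·diag(-216, 64, -27)·P⁻¹ = [[-216, 553, 189], [0, 64, 0], [0, 273, -27]].
The requested entry is -216.

-216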